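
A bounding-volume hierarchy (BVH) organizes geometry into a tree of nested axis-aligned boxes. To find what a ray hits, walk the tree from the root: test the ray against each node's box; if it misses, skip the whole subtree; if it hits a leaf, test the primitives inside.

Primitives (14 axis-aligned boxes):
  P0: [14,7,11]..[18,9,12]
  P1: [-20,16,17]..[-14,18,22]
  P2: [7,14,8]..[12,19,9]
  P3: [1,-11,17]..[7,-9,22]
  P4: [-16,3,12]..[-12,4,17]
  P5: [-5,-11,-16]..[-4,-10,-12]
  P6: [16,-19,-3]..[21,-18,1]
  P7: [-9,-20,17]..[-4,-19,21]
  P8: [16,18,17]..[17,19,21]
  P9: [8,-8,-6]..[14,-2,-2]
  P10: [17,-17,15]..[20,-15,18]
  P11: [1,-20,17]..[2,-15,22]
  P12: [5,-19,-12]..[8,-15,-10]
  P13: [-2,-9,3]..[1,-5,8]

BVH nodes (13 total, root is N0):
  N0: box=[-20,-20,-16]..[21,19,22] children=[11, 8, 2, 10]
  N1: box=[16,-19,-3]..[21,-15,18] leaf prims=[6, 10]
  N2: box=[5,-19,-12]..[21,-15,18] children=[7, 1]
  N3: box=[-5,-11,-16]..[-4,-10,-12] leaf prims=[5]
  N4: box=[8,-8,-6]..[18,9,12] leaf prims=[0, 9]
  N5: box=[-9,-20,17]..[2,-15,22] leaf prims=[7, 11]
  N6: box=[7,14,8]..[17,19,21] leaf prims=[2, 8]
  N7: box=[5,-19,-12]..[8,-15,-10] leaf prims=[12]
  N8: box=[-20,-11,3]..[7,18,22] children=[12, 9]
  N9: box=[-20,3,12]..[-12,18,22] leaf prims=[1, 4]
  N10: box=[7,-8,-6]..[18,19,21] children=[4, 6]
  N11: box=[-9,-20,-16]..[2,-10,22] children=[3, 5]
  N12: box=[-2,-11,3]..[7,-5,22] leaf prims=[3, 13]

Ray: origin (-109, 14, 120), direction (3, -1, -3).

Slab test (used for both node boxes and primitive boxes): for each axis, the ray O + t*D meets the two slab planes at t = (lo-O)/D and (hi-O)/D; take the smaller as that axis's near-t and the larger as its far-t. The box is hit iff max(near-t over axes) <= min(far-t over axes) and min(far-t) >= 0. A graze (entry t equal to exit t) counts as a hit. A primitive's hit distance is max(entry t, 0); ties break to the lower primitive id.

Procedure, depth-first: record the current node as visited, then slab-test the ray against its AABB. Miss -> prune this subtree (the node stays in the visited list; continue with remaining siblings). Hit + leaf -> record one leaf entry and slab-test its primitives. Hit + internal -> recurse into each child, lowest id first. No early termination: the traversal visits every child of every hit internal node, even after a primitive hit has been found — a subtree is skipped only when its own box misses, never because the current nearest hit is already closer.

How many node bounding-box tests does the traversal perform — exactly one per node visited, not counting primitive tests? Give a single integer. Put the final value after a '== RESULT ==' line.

Walk:
N0 x:[89/3,130/3] y:[-5,34] z:[98/3,136/3] -> hit [98/3,34], descend [2, 8, 10, 11]
  N2 x:[38,130/3] y:[29,33] z:[34,44] -> miss, prune
  N8 x:[89/3,116/3] y:[-4,25] z:[98/3,39] -> miss, prune
  N10 x:[116/3,127/3] y:[-5,22] z:[33,42] -> miss, prune
  N11 x:[100/3,37] y:[24,34] z:[98/3,136/3] -> hit [100/3,34], descend [3, 5]
    N3 x:[104/3,35] y:[24,25] z:[44,136/3] -> miss, prune
    N5 x:[100/3,37] y:[29,34] z:[98/3,103/3] -> hit [100/3,34] leaf, test {P7@t=100/3, P11(miss)}

7 AABB tests over nodes [0, 2, 8, 10, 11, 3, 5]; 1 leaf entered; closest P7.

== RESULT ==
7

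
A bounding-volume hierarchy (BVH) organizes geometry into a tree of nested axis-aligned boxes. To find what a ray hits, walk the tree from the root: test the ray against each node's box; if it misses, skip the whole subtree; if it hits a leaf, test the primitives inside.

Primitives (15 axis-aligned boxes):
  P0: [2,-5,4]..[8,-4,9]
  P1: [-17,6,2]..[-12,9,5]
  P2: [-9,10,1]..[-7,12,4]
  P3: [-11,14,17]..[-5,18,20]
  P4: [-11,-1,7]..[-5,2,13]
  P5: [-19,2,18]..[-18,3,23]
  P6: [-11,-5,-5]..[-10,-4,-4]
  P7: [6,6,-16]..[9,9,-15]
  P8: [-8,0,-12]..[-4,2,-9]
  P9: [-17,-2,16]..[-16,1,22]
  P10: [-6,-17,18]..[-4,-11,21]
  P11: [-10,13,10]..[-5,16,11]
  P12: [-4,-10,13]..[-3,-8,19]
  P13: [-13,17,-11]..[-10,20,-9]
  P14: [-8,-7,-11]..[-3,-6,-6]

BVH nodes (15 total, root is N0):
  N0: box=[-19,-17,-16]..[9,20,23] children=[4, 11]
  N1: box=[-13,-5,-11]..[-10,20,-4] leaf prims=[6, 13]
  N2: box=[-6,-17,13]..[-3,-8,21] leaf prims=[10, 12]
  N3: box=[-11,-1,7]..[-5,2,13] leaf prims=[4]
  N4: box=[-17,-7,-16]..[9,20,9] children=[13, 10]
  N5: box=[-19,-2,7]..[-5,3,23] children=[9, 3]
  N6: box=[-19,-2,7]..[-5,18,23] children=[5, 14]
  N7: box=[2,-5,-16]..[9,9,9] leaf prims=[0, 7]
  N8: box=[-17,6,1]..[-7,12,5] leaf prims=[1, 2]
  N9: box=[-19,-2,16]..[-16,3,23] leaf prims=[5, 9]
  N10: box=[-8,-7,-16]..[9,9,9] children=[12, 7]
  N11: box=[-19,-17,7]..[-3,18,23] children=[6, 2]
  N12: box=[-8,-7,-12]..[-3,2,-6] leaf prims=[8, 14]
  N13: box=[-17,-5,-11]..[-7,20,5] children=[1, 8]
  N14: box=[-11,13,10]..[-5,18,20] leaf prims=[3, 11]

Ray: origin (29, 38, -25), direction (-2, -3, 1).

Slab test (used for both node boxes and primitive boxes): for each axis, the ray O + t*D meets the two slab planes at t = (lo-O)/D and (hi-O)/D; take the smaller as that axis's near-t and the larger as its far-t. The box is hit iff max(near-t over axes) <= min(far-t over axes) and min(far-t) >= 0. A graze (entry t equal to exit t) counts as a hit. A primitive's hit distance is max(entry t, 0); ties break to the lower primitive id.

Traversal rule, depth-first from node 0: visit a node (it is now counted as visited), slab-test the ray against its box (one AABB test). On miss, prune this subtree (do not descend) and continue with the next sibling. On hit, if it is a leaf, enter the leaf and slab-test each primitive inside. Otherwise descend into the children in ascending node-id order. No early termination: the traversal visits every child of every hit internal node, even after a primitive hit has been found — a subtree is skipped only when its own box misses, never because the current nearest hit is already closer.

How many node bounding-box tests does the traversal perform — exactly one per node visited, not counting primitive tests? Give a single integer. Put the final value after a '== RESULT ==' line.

Walk:
N0 x:[10,24] y:[6,55/3] z:[9,48] -> hit [10,55/3], descend [4, 11]
  N4 x:[10,23] y:[6,15] z:[9,34] -> hit [10,15], descend [10, 13]
    N10 x:[10,37/2] y:[29/3,15] z:[9,34] -> hit [10,15], descend [7, 12]
      N7 x:[10,27/2] y:[29/3,43/3] z:[9,34] -> hit [10,27/2] leaf, test {P0(miss), P7@t=10}
      N12 x:[16,37/2] y:[12,15] z:[13,19] -> miss, prune
    N13 x:[18,23] y:[6,43/3] z:[14,30] -> miss, prune
  N11 x:[16,24] y:[20/3,55/3] z:[32,48] -> miss, prune

7 AABB tests over nodes [0, 4, 10, 7, 12, 13, 11]; 1 leaf entered; closest P7.

== RESULT ==
7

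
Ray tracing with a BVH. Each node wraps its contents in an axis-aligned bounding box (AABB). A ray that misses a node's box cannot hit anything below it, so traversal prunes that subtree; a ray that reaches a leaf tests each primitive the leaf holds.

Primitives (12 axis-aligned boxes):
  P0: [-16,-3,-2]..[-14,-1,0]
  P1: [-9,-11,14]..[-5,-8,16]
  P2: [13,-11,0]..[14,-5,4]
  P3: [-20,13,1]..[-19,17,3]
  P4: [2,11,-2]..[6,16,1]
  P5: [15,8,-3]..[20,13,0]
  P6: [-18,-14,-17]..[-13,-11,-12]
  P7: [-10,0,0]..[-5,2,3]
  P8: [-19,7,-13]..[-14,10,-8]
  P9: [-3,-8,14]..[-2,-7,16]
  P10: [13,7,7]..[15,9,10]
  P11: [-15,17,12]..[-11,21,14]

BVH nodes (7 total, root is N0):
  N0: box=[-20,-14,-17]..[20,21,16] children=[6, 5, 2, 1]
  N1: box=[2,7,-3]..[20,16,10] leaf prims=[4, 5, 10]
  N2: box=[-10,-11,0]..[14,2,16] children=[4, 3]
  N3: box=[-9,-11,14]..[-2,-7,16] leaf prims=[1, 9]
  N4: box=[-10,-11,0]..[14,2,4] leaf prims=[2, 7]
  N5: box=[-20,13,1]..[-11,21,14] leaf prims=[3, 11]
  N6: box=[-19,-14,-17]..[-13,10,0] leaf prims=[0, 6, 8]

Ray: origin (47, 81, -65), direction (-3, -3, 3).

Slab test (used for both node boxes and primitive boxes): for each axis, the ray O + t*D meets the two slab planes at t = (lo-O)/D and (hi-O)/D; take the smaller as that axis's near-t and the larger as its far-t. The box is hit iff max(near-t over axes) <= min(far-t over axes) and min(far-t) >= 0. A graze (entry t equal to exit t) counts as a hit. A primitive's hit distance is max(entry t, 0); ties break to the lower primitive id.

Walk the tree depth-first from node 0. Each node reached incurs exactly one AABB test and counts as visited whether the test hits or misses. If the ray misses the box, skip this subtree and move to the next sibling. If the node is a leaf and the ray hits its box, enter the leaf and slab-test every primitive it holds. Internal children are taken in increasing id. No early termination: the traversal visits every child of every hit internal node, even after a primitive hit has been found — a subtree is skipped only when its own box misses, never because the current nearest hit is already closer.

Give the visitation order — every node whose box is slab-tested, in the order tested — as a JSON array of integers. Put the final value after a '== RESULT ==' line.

Walk:
N0 x:[9,67/3] y:[20,95/3] z:[16,27] -> hit [20,67/3], descend [1, 2, 5, 6]
  N1 x:[9,15] y:[65/3,74/3] z:[62/3,25] -> miss, prune
  N2 x:[11,19] y:[79/3,92/3] z:[65/3,27] -> miss, prune
  N5 x:[58/3,67/3] y:[20,68/3] z:[22,79/3] -> hit [22,67/3] leaf, test {P3@t=22, P11(miss)}
  N6 x:[20,22] y:[71/3,95/3] z:[16,65/3] -> miss, prune

5 AABB tests over nodes [0, 1, 2, 5, 6]; 1 leaf entered; closest P3.

== RESULT ==
[0, 1, 2, 5, 6]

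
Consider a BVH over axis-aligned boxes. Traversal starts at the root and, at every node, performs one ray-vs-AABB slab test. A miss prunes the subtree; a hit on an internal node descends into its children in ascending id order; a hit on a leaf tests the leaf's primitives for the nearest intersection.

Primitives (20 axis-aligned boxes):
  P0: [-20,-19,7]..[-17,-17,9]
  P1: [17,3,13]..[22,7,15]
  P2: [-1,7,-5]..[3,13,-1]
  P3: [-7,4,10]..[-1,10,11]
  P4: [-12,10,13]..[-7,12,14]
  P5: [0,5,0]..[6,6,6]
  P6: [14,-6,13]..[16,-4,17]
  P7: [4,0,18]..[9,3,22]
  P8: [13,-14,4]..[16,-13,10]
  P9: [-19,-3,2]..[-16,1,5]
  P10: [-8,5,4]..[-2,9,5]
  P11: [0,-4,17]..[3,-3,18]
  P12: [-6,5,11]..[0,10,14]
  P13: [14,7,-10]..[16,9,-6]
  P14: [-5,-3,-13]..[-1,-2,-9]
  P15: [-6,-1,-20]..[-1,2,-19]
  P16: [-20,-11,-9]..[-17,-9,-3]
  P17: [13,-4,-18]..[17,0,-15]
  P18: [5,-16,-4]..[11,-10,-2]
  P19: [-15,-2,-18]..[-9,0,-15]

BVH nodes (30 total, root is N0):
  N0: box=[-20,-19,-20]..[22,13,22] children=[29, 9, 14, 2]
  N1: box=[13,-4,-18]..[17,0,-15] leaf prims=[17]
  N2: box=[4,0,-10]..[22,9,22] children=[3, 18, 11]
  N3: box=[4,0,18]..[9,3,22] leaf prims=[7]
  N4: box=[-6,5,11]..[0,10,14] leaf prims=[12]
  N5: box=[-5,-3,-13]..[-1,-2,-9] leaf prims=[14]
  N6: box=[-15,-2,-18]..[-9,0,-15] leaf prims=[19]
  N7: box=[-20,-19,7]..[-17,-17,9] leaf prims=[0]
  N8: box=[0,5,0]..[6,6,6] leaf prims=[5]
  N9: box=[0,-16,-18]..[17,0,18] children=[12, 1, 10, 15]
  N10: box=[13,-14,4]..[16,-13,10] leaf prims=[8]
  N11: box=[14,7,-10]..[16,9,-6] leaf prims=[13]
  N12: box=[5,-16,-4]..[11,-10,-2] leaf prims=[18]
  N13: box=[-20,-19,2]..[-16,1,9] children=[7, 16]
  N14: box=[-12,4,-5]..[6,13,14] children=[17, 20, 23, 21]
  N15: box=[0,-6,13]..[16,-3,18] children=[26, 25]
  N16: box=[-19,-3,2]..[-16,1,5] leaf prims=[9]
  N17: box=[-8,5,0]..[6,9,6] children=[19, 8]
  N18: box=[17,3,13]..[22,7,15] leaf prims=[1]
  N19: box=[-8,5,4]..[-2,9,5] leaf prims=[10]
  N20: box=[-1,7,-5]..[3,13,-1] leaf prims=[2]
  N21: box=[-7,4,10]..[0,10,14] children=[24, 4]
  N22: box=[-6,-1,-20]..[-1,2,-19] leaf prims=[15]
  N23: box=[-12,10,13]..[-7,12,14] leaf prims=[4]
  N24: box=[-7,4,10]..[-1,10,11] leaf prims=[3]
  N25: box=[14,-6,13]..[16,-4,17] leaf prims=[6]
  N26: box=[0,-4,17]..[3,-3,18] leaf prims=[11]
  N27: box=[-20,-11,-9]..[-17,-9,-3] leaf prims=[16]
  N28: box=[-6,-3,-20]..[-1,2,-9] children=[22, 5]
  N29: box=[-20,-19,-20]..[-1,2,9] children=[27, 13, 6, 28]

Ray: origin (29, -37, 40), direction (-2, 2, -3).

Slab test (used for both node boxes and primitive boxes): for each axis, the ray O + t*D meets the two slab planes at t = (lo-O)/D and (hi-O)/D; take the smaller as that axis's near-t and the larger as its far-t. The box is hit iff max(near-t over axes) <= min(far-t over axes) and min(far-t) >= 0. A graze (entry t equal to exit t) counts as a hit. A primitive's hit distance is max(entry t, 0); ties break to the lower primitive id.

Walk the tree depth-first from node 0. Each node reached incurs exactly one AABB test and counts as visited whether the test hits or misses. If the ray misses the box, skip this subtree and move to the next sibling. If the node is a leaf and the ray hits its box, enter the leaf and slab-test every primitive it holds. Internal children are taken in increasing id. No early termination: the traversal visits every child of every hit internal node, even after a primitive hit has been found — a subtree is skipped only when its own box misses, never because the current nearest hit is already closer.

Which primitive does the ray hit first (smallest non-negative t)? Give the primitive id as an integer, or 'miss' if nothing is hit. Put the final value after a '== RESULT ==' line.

Walk:
N0 x:[7/2,49/2] y:[9,25] z:[6,20] -> hit [9,20], descend [2, 9, 14, 29]
  N2 x:[7/2,25/2] y:[37/2,23] z:[6,50/3] -> miss, prune
  N9 x:[6,29/2] y:[21/2,37/2] z:[22/3,58/3] -> hit [21/2,29/2], descend [1, 10, 12, 15]
    N1 x:[6,8] y:[33/2,37/2] z:[55/3,58/3] -> miss, prune
    N10 x:[13/2,8] y:[23/2,12] z:[10,12] -> miss, prune
    N12 x:[9,12] y:[21/2,27/2] z:[14,44/3] -> miss, prune
    N15 x:[13/2,29/2] y:[31/2,17] z:[22/3,9] -> miss, prune
  N14 x:[23/2,41/2] y:[41/2,25] z:[26/3,15] -> miss, prune
  N29 x:[15,49/2] y:[9,39/2] z:[31/3,20] -> hit [15,39/2], descend [6, 13, 27, 28]
    N6 x:[19,22] y:[35/2,37/2] z:[55/3,58/3] -> miss, prune
    N13 x:[45/2,49/2] y:[9,19] z:[31/3,38/3] -> miss, prune
    N27 x:[23,49/2] y:[13,14] z:[43/3,49/3] -> miss, prune
    N28 x:[15,35/2] y:[17,39/2] z:[49/3,20] -> hit [17,35/2], descend [5, 22]
      N5 x:[15,17] y:[17,35/2] z:[49/3,53/3] -> hit [17,17] leaf, test {P14@t=17}
      N22 x:[15,35/2] y:[18,39/2] z:[59/3,20] -> miss, prune

Visited [0, 2, 9, 1, 10, 12, 15, 14, 29, 6, 13, 27, 28, 5, 22]. Tests: 15 box, 1 leaf. Nearest: P14.

== RESULT ==
14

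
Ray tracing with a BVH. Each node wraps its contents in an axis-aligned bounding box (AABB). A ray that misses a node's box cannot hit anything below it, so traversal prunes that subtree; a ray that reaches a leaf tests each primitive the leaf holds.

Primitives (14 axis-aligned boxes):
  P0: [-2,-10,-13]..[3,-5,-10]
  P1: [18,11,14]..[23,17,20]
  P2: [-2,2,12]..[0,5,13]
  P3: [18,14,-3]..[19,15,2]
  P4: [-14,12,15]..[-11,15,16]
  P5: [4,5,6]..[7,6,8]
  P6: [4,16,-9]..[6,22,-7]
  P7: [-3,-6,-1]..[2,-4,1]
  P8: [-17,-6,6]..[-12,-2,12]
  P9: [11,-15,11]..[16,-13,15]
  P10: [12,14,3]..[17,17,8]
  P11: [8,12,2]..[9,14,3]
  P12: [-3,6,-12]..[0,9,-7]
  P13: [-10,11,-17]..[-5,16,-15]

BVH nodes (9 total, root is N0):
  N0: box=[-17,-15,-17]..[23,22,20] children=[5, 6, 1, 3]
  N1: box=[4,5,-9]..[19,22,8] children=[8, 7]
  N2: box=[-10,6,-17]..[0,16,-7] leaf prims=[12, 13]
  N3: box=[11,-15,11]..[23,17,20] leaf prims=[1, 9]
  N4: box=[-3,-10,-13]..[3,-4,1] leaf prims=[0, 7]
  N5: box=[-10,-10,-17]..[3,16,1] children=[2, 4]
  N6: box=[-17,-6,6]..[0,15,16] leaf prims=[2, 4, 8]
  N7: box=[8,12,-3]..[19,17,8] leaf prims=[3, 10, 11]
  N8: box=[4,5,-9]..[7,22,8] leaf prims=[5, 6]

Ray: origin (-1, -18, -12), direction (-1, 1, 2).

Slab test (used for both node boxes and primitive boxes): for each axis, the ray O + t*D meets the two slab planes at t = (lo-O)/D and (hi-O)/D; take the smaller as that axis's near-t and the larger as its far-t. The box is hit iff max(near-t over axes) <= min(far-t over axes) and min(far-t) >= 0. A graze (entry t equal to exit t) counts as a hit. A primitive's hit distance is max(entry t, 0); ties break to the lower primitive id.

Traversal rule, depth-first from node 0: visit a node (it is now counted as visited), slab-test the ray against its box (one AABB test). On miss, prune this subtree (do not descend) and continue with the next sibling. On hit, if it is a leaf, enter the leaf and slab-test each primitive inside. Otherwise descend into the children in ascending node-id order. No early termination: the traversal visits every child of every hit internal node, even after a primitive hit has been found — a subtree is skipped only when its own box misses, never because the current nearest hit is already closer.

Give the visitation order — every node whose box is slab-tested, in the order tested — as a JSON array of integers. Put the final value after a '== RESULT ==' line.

Traverse from the root:
N0 x:[-24,16] y:[3,40] z:[-5/2,16] -> hit [3,16], descend [1, 3, 5, 6]
  N1 x:[-20,-5] y:[23,40] z:[3/2,10] -> miss, prune
  N3 x:[-24,-12] y:[3,35] z:[23/2,16] -> miss, prune
  N5 x:[-4,9] y:[8,34] z:[-5/2,13/2] -> miss, prune
  N6 x:[-1,16] y:[12,33] z:[9,14] -> hit [12,14] leaf, test {P2(miss), P4(miss), P8@t=12}

5 AABB tests over nodes [0, 1, 3, 5, 6]; 1 leaf entered; closest P8.

== RESULT ==
[0, 1, 3, 5, 6]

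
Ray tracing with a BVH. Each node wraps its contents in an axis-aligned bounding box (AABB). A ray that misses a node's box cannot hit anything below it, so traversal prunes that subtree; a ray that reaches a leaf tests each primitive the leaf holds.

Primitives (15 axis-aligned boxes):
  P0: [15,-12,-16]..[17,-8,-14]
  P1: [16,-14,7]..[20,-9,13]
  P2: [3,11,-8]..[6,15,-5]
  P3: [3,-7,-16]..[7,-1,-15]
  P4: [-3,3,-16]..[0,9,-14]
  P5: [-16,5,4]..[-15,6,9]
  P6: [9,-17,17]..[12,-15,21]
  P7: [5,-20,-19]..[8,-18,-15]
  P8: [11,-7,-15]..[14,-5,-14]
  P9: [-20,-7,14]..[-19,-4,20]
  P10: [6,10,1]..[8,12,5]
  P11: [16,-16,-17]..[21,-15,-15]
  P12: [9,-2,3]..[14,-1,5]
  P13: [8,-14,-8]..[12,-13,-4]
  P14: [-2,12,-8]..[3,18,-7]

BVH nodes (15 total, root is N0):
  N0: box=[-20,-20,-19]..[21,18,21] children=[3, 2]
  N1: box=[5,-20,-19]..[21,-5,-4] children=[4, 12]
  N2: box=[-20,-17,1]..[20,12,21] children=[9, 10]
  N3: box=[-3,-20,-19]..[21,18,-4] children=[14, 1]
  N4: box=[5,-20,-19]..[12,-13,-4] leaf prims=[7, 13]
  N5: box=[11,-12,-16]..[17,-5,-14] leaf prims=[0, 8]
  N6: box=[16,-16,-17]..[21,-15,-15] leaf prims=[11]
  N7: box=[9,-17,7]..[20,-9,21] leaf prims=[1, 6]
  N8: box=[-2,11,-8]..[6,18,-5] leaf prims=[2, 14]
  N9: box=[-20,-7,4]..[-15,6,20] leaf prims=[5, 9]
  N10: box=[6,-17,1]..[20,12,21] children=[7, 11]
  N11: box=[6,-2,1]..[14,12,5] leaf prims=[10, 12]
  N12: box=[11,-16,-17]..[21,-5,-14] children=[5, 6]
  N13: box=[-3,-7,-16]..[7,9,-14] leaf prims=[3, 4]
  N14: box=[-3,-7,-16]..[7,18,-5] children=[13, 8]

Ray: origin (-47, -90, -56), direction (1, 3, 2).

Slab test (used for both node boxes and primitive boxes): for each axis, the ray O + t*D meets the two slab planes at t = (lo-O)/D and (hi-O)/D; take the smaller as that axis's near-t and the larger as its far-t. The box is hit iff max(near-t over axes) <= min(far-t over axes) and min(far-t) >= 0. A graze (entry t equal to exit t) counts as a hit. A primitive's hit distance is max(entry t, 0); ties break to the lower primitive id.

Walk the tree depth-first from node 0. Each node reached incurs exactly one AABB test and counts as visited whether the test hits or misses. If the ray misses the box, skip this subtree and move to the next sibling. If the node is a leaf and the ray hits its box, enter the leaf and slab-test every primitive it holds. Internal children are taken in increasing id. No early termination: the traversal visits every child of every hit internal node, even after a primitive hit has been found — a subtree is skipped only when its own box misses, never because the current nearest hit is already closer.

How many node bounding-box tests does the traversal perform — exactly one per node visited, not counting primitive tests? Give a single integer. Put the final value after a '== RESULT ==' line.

Walk:
N0 x:[27,68] y:[70/3,36] z:[37/2,77/2] -> hit [27,36], descend [2, 3]
  N2 x:[27,67] y:[73/3,34] z:[57/2,77/2] -> hit [57/2,34], descend [9, 10]
    N9 x:[27,32] y:[83/3,32] z:[30,38] -> hit [30,32] leaf, test {P5@t=95/3, P9(miss)}
    N10 x:[53,67] y:[73/3,34] z:[57/2,77/2] -> miss, prune
  N3 x:[44,68] y:[70/3,36] z:[37/2,26] -> miss, prune

order=[0, 2, 9, 10, 3]  |boxes|=5  |leaves|=1  hit=P5

== RESULT ==
5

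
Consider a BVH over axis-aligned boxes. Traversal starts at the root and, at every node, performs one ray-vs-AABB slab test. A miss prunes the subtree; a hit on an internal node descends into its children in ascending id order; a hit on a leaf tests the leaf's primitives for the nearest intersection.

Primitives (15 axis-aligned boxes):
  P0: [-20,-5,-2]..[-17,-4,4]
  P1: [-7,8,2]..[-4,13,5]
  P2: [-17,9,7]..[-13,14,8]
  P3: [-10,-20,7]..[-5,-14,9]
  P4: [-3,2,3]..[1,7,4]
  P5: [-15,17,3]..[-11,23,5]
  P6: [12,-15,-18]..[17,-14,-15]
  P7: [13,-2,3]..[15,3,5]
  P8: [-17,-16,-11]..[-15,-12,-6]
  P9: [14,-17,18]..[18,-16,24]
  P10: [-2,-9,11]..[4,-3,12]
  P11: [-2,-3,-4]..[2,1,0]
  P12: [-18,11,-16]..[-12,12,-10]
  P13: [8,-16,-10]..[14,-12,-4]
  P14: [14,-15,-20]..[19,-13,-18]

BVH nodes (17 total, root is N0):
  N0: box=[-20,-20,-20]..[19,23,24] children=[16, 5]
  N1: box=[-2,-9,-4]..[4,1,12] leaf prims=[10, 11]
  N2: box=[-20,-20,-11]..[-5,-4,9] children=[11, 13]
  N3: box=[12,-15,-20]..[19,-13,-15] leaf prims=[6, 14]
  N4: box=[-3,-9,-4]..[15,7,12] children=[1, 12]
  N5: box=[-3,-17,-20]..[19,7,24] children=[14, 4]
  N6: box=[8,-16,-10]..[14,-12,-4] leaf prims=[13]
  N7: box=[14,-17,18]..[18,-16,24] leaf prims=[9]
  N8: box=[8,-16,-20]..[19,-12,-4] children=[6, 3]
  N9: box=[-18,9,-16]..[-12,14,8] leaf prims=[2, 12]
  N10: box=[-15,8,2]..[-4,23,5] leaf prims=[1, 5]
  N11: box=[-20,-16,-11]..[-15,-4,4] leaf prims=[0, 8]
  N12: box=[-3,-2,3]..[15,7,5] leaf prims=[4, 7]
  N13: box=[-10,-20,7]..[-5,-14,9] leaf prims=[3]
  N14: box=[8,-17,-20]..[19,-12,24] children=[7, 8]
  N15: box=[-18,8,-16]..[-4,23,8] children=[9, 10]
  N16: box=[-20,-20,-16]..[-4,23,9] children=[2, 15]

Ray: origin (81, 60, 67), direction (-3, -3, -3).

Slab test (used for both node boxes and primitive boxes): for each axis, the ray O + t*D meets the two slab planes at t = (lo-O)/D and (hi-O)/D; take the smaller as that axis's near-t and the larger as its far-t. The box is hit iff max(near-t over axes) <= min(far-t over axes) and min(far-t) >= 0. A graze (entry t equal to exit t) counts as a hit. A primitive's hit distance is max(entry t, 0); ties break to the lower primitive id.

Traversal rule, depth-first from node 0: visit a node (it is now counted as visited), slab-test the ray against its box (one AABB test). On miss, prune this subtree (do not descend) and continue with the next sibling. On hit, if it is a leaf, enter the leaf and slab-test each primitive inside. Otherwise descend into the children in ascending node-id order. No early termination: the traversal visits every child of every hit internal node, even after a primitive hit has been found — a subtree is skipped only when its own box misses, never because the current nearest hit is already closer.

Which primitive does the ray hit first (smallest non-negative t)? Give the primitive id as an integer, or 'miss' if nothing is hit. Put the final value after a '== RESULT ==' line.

Walk:
N0 x:[62/3,101/3] y:[37/3,80/3] z:[43/3,29] -> hit [62/3,80/3], descend [5, 16]
  N5 x:[62/3,28] y:[53/3,77/3] z:[43/3,29] -> hit [62/3,77/3], descend [4, 14]
    N4 x:[22,28] y:[53/3,23] z:[55/3,71/3] -> hit [22,23], descend [1, 12]
      N1 x:[77/3,83/3] y:[59/3,23] z:[55/3,71/3] -> miss, prune
      N12 x:[22,28] y:[53/3,62/3] z:[62/3,64/3] -> miss, prune
    N14 x:[62/3,73/3] y:[24,77/3] z:[43/3,29] -> hit [24,73/3], descend [7, 8]
      N7 x:[21,67/3] y:[76/3,77/3] z:[43/3,49/3] -> miss, prune
      N8 x:[62/3,73/3] y:[24,76/3] z:[71/3,29] -> hit [24,73/3], descend [3, 6]
        N3 x:[62/3,23] y:[73/3,25] z:[82/3,29] -> miss, prune
        N6 x:[67/3,73/3] y:[24,76/3] z:[71/3,77/3] -> hit [24,73/3] leaf, test {P13@t=24}
  N16 x:[85/3,101/3] y:[37/3,80/3] z:[58/3,83/3] -> miss, prune

order=[0, 5, 4, 1, 12, 14, 7, 8, 3, 6, 16]  |boxes|=11  |leaves|=1  hit=P13

== RESULT ==
13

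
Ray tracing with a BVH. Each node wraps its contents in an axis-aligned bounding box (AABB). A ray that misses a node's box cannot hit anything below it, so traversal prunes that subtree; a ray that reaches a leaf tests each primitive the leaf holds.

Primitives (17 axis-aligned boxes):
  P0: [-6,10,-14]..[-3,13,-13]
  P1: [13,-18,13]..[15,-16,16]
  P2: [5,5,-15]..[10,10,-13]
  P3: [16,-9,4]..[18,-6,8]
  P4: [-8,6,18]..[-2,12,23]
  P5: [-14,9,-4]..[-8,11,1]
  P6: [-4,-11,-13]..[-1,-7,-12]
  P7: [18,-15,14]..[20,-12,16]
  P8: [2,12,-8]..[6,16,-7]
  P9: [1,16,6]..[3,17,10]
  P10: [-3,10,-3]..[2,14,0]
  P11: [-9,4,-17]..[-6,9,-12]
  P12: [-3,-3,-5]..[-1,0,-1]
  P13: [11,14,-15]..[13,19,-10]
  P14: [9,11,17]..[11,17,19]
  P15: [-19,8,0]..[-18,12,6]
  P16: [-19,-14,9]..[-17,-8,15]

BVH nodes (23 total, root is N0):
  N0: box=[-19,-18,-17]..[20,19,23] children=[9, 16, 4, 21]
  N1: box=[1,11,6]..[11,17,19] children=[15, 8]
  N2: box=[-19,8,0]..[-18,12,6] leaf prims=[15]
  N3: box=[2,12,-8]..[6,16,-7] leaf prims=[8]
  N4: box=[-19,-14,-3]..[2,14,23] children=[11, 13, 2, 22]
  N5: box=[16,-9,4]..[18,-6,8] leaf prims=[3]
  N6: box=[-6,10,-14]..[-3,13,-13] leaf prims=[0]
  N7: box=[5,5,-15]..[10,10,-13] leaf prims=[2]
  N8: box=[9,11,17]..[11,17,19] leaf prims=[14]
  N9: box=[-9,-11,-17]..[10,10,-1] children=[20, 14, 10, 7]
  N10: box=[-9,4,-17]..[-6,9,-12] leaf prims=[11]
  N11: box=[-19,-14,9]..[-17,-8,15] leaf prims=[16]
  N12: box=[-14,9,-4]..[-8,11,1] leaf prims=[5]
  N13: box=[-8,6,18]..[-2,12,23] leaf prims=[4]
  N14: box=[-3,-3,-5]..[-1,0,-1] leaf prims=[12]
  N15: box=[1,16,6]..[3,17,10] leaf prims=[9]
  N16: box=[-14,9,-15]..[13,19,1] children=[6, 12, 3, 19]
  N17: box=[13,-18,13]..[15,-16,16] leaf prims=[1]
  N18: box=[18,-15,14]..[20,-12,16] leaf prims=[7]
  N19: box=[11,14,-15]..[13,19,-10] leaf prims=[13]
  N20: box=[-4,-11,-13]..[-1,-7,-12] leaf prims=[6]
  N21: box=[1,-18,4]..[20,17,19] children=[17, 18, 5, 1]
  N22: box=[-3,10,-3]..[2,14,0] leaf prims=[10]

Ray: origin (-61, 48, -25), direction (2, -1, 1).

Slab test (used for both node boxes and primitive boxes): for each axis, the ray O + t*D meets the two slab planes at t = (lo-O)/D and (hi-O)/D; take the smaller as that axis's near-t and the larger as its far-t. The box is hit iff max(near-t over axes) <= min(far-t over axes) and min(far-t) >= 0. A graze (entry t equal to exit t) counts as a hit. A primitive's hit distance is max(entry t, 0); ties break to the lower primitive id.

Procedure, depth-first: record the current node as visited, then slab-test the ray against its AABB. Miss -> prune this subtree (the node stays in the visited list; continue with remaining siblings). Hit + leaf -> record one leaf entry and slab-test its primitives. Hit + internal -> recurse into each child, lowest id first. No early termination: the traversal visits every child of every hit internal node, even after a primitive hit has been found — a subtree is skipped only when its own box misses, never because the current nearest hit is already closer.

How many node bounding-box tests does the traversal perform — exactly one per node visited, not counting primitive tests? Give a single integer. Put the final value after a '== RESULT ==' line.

Walk:
N0 x:[21,81/2] y:[29,66] z:[8,48] -> hit [29,81/2], descend [4, 9, 16, 21]
  N4 x:[21,63/2] y:[34,62] z:[22,48] -> miss, prune
  N9 x:[26,71/2] y:[38,59] z:[8,24] -> miss, prune
  N16 x:[47/2,37] y:[29,39] z:[10,26] -> miss, prune
  N21 x:[31,81/2] y:[31,66] z:[29,44] -> hit [31,81/2], descend [1, 5, 17, 18]
    N1 x:[31,36] y:[31,37] z:[31,44] -> hit [31,36], descend [8, 15]
      N8 x:[35,36] y:[31,37] z:[42,44] -> miss, prune
      N15 x:[31,32] y:[31,32] z:[31,35] -> hit [31,32] leaf, test {P9@t=31}
    N5 x:[77/2,79/2] y:[54,57] z:[29,33] -> miss, prune
    N17 x:[37,38] y:[64,66] z:[38,41] -> miss, prune
    N18 x:[79/2,81/2] y:[60,63] z:[39,41] -> miss, prune

order=[0, 4, 9, 16, 21, 1, 8, 15, 5, 17, 18]  |boxes|=11  |leaves|=1  hit=P9

== RESULT ==
11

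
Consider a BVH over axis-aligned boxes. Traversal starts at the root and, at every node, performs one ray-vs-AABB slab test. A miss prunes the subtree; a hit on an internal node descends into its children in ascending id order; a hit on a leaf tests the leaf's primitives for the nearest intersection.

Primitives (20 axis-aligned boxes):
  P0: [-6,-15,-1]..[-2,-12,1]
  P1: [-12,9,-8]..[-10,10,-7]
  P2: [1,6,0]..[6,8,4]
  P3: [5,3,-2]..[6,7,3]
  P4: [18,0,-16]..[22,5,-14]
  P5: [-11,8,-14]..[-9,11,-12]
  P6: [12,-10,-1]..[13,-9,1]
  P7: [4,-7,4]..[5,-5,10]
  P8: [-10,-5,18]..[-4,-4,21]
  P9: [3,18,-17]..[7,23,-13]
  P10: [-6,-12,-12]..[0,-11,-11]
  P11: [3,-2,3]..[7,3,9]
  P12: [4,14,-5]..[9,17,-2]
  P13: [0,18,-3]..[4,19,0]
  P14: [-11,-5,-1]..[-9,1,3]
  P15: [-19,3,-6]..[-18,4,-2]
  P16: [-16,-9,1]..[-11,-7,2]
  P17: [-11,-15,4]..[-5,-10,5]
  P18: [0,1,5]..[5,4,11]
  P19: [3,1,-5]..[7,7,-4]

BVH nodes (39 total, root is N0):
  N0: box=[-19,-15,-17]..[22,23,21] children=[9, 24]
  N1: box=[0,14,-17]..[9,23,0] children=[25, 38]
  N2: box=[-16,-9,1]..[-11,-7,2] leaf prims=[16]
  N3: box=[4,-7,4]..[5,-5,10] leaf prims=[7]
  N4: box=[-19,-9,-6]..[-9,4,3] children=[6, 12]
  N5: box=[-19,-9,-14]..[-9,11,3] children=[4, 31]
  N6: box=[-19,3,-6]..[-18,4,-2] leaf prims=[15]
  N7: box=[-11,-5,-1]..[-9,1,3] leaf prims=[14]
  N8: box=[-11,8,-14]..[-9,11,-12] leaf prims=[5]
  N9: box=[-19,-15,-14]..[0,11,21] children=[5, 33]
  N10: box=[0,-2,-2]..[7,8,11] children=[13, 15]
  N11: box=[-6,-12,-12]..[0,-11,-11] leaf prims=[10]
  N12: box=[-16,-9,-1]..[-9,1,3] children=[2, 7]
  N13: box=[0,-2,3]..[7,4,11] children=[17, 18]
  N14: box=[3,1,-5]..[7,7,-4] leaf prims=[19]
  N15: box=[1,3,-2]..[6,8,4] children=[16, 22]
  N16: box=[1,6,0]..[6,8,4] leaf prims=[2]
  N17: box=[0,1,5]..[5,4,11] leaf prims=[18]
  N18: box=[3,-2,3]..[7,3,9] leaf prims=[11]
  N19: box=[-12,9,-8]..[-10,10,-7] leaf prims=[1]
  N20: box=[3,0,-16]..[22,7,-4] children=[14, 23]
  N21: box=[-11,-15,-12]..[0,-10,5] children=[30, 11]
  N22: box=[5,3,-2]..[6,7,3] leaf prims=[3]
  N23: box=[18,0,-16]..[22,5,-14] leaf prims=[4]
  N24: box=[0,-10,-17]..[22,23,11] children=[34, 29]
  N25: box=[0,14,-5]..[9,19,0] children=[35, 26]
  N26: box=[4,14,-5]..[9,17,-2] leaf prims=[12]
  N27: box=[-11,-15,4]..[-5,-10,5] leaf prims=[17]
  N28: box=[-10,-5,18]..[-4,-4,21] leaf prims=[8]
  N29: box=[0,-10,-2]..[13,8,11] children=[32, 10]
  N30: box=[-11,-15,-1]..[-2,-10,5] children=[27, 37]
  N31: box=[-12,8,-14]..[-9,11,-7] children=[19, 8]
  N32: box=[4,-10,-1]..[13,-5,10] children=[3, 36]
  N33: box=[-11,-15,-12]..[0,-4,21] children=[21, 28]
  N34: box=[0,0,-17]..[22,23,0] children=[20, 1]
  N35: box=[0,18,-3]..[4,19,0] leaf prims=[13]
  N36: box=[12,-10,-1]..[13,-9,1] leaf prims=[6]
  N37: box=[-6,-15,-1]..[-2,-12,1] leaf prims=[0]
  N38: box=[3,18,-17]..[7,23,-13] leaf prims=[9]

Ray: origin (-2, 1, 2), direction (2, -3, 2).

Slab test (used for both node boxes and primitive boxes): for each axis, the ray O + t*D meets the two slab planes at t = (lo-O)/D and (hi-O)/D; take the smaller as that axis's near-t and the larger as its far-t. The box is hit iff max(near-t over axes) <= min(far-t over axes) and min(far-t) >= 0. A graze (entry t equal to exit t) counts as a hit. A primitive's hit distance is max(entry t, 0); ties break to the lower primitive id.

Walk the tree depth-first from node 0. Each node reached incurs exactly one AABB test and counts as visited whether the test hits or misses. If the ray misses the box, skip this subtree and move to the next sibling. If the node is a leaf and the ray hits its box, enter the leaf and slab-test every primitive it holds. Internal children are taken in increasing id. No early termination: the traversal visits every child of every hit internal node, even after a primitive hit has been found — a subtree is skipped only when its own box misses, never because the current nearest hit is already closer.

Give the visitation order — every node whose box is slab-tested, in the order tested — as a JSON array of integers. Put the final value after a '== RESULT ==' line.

Traverse from the root:
N0 x:[-17/2,12] y:[-22/3,16/3] z:[-19/2,19/2] -> hit [-22/3,16/3], descend [9, 24]
  N9 x:[-17/2,1] y:[-10/3,16/3] z:[-8,19/2] -> hit [-10/3,1], descend [5, 33]
    N5 x:[-17/2,-7/2] y:[-10/3,10/3] z:[-8,1/2] -> miss, prune
    N33 x:[-9/2,1] y:[5/3,16/3] z:[-7,19/2] -> miss, prune
  N24 x:[1,12] y:[-22/3,11/3] z:[-19/2,9/2] -> hit [1,11/3], descend [29, 34]
    N29 x:[1,15/2] y:[-7/3,11/3] z:[-2,9/2] -> hit [1,11/3], descend [10, 32]
      N10 x:[1,9/2] y:[-7/3,1] z:[-2,9/2] -> hit [1,1], descend [13, 15]
        N13 x:[1,9/2] y:[-1,1] z:[1/2,9/2] -> hit [1,1], descend [17, 18]
          N17 x:[1,7/2] y:[-1,0] z:[3/2,9/2] -> miss, prune
          N18 x:[5/2,9/2] y:[-2/3,1] z:[1/2,7/2] -> miss, prune
        N15 x:[3/2,4] y:[-7/3,-2/3] z:[-2,1] -> miss, prune
      N32 x:[3,15/2] y:[2,11/3] z:[-3/2,4] -> hit [3,11/3], descend [3, 36]
        N3 x:[3,7/2] y:[2,8/3] z:[1,4] -> miss, prune
        N36 x:[7,15/2] y:[10/3,11/3] z:[-3/2,-1/2] -> miss, prune
    N34 x:[1,12] y:[-22/3,1/3] z:[-19/2,-1] -> miss, prune

Summary -> nodes [0, 9, 5, 33, 24, 29, 10, 13, 17, 18, 15, 32, 3, 36, 34]; box-tests=15; leaf-entries=0; first=miss

== RESULT ==
[0, 9, 5, 33, 24, 29, 10, 13, 17, 18, 15, 32, 3, 36, 34]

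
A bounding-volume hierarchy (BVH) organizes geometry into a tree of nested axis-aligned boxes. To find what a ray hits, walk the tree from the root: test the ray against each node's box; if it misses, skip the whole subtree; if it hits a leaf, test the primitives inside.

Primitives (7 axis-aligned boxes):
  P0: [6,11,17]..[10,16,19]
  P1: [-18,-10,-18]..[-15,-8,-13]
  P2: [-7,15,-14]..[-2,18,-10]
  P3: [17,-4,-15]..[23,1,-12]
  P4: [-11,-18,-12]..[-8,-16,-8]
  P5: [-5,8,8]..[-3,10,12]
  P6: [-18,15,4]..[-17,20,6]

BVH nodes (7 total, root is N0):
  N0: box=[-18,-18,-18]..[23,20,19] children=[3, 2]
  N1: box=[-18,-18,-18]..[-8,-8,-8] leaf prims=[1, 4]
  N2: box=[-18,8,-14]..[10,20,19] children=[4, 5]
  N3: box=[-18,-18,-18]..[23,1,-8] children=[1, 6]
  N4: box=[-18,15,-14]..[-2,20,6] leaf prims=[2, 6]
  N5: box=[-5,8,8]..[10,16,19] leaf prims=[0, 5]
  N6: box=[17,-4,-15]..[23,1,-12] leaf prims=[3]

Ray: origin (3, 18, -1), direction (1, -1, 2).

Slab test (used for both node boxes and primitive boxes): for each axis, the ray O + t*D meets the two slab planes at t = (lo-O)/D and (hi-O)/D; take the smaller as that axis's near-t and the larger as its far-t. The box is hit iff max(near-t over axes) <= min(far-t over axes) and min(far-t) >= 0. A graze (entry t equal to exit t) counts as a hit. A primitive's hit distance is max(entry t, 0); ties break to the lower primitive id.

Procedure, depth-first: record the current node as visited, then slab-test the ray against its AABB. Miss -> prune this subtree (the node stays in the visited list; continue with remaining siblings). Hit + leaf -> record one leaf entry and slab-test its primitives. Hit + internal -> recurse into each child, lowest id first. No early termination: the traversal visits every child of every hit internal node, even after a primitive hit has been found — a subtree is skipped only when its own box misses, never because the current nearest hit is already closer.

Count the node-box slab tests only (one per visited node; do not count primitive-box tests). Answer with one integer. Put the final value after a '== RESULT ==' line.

Trace the traversal:
N0 x:[-21,20] y:[-2,36] z:[-17/2,10] -> hit [-2,10], descend [2, 3]
  N2 x:[-21,7] y:[-2,10] z:[-13/2,10] -> hit [-2,7], descend [4, 5]
    N4 x:[-21,-5] y:[-2,3] z:[-13/2,7/2] -> miss, prune
    N5 x:[-8,7] y:[2,10] z:[9/2,10] -> hit [9/2,7] leaf, test {P0(miss), P5(miss)}
  N3 x:[-21,20] y:[17,36] z:[-17/2,-7/2] -> miss, prune

Summary -> nodes [0, 2, 4, 5, 3]; box-tests=5; leaf-entries=1; first=miss

== RESULT ==
5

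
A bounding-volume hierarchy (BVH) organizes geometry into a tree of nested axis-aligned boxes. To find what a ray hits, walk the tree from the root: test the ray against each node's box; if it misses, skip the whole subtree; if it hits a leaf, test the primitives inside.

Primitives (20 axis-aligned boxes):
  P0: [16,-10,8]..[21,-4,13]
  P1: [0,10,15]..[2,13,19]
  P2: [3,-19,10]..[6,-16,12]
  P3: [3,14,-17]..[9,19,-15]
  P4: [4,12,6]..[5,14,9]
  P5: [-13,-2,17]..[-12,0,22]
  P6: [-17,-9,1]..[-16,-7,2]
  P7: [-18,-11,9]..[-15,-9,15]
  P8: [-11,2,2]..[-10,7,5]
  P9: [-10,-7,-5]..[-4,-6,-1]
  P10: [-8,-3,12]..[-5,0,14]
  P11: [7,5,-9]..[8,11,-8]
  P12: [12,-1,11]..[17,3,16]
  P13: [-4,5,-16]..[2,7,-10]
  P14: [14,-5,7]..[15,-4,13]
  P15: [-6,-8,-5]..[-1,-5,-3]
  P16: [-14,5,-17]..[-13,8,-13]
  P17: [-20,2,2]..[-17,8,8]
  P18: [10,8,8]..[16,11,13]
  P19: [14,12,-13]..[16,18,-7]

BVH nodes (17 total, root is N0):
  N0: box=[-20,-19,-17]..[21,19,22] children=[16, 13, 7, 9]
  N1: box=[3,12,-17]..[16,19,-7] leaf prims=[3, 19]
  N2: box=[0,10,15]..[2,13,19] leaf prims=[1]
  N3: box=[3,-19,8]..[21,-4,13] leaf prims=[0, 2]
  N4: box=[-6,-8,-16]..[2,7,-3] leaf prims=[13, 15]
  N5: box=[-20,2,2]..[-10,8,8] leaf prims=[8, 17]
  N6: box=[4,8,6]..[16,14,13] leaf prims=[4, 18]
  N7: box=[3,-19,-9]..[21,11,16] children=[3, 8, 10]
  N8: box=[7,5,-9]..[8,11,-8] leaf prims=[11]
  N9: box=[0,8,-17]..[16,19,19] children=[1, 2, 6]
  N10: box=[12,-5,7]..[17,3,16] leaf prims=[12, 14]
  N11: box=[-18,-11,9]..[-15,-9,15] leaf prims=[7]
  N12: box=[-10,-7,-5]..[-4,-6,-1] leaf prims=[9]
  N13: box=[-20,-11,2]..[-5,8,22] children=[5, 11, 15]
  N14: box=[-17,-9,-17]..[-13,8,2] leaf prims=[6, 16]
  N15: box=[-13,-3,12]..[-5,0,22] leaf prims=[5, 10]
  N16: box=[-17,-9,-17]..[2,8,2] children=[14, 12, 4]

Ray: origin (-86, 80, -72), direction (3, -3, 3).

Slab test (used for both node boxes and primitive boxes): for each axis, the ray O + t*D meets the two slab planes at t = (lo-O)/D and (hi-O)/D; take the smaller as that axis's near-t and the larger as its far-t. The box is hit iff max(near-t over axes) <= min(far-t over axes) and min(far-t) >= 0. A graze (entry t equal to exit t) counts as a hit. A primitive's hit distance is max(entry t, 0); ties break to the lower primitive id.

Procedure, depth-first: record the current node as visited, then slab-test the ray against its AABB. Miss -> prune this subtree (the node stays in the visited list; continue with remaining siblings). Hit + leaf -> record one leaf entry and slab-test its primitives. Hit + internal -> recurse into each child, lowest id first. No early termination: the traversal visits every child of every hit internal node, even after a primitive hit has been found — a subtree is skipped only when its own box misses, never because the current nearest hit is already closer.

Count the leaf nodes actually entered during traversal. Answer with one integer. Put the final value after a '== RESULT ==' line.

Trace the traversal:
N0 x:[22,107/3] y:[61/3,33] z:[55/3,94/3] -> hit [22,94/3], descend [7, 9, 13, 16]
  N7 x:[89/3,107/3] y:[23,33] z:[21,88/3] -> miss, prune
  N9 x:[86/3,34] y:[61/3,24] z:[55/3,91/3] -> miss, prune
  N13 x:[22,27] y:[24,91/3] z:[74/3,94/3] -> hit [74/3,27], descend [5, 11, 15]
    N5 x:[22,76/3] y:[24,26] z:[74/3,80/3] -> hit [74/3,76/3] leaf, test {P8@t=25, P17(miss)}
    N11 x:[68/3,71/3] y:[89/3,91/3] z:[27,29] -> miss, prune
    N15 x:[73/3,27] y:[80/3,83/3] z:[28,94/3] -> miss, prune
  N16 x:[23,88/3] y:[24,89/3] z:[55/3,74/3] -> hit [24,74/3], descend [4, 12, 14]
    N4 x:[80/3,88/3] y:[73/3,88/3] z:[56/3,23] -> miss, prune
    N12 x:[76/3,82/3] y:[86/3,29] z:[67/3,71/3] -> miss, prune
    N14 x:[23,73/3] y:[24,89/3] z:[55/3,74/3] -> hit [24,73/3] leaf, test {P6(miss), P16(miss)}

Summary -> nodes [0, 7, 9, 13, 5, 11, 15, 16, 4, 12, 14]; box-tests=11; leaf-entries=2; first=P8

== RESULT ==
2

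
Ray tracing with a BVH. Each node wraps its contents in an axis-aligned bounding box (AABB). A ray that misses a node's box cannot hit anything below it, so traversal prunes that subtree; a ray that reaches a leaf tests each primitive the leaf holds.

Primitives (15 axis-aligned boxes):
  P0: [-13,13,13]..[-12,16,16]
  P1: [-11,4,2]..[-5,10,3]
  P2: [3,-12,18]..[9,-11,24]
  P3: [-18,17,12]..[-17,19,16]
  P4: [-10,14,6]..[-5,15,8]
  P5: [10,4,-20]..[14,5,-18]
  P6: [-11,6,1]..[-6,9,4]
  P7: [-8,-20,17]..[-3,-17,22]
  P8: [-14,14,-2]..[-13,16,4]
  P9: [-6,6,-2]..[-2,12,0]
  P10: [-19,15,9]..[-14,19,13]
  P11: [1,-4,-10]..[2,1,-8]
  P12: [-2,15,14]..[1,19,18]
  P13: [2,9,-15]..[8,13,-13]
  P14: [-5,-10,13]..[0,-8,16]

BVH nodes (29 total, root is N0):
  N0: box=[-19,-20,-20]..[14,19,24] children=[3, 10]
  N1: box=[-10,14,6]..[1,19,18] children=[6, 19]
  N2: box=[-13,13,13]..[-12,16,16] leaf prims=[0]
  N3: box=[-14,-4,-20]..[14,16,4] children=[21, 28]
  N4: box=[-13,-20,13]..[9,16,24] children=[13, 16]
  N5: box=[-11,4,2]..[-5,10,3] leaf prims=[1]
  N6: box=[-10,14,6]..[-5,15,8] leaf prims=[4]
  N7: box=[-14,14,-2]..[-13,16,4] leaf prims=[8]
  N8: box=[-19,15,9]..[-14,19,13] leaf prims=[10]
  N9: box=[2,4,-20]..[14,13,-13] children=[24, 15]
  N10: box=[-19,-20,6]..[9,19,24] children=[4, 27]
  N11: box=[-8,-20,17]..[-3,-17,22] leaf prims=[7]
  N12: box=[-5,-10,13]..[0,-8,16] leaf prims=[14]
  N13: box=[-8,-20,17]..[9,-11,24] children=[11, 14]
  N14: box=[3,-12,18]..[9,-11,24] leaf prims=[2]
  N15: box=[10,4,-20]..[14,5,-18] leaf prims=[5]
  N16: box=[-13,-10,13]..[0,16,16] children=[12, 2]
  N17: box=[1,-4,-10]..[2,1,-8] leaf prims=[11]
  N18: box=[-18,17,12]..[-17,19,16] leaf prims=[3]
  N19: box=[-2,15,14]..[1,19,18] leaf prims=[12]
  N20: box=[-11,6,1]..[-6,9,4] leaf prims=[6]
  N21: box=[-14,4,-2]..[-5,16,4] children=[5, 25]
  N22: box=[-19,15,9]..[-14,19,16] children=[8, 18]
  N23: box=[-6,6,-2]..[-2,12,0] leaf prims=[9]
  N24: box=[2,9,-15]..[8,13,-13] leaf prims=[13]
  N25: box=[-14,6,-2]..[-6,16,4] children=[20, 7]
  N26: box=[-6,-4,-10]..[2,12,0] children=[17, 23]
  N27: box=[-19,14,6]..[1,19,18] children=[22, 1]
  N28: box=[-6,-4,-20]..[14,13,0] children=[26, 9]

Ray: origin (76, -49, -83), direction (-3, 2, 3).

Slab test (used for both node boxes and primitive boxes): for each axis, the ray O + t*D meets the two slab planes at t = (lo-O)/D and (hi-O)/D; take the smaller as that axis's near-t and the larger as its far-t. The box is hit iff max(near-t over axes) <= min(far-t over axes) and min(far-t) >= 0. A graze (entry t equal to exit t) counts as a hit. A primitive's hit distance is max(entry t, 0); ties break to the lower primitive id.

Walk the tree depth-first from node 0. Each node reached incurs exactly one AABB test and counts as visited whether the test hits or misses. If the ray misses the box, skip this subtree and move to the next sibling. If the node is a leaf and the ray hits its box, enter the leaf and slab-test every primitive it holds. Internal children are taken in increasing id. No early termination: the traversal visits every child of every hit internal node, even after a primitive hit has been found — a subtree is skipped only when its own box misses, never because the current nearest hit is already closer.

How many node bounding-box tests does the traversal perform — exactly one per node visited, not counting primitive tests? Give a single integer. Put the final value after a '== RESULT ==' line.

Trace the traversal:
N0 x:[62/3,95/3] y:[29/2,34] z:[21,107/3] -> hit [21,95/3], descend [3, 10]
  N3 x:[62/3,30] y:[45/2,65/2] z:[21,29] -> hit [45/2,29], descend [21, 28]
    N21 x:[27,30] y:[53/2,65/2] z:[27,29] -> hit [27,29], descend [5, 25]
      N5 x:[27,29] y:[53/2,59/2] z:[85/3,86/3] -> hit [85/3,86/3] leaf, test {P1@t=85/3}
      N25 x:[82/3,30] y:[55/2,65/2] z:[27,29] -> hit [55/2,29], descend [7, 20]
        N7 x:[89/3,30] y:[63/2,65/2] z:[27,29] -> miss, prune
        N20 x:[82/3,29] y:[55/2,29] z:[28,29] -> hit [28,29] leaf, test {P6@t=28}
    N28 x:[62/3,82/3] y:[45/2,31] z:[21,83/3] -> hit [45/2,82/3], descend [9, 26]
      N9 x:[62/3,74/3] y:[53/2,31] z:[21,70/3] -> miss, prune
      N26 x:[74/3,82/3] y:[45/2,61/2] z:[73/3,83/3] -> hit [74/3,82/3], descend [17, 23]
        N17 x:[74/3,25] y:[45/2,25] z:[73/3,25] -> hit [74/3,25] leaf, test {P11@t=74/3}
        N23 x:[26,82/3] y:[55/2,61/2] z:[27,83/3] -> miss, prune
  N10 x:[67/3,95/3] y:[29/2,34] z:[89/3,107/3] -> hit [89/3,95/3], descend [4, 27]
    N4 x:[67/3,89/3] y:[29/2,65/2] z:[32,107/3] -> miss, prune
    N27 x:[25,95/3] y:[63/2,34] z:[89/3,101/3] -> hit [63/2,95/3], descend [1, 22]
      N1 x:[25,86/3] y:[63/2,34] z:[89/3,101/3] -> miss, prune
      N22 x:[30,95/3] y:[32,34] z:[92/3,33] -> miss, prune

Visited [0, 3, 21, 5, 25, 7, 20, 28, 9, 26, 17, 23, 10, 4, 27, 1, 22]. Tests: 17 box, 3 leaf. Nearest: P11.

== RESULT ==
17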